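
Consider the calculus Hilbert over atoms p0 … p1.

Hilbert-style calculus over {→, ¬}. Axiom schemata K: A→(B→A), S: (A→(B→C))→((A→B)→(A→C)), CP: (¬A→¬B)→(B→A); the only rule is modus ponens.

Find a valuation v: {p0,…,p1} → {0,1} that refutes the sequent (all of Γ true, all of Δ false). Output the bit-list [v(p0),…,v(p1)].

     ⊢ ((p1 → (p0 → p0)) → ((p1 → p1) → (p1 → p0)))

Search for a countermodel by truth-table:
  v=00: Γ:[] Δ:[((p1 → (p0 → p0)) → ((p1 → p1) → (p1 → p0)))=T] refutes=False
  v=01: Γ:[] Δ:[((p1 → (p0 → p0)) → ((p1 → p1) → (p1 → p0)))=F] refutes=True  ← countermodel

Result: [0, 1]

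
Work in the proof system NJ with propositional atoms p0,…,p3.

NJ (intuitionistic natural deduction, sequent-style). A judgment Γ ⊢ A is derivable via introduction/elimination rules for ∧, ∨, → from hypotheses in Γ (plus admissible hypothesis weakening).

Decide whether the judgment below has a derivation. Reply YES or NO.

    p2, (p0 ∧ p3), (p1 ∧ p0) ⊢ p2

Proof tree:
[Wk] p2, (p0 ∧ p3), (p1 ∧ p0) ⊢ p2
  [Wk] p2, (p0 ∧ p3) ⊢ p2
    [Ax] p2 ⊢ p2

Result: YES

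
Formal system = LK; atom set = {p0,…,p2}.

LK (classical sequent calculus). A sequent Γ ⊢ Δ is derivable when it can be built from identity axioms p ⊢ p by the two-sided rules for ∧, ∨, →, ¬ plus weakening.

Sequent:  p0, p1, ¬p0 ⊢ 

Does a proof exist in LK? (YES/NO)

Derivation trace:
[¬L] p0, p1, ¬p0 ⊢ 
  [WL] p0, p1 ⊢ p0
    [Ax] p0 ⊢ p0

Result: YES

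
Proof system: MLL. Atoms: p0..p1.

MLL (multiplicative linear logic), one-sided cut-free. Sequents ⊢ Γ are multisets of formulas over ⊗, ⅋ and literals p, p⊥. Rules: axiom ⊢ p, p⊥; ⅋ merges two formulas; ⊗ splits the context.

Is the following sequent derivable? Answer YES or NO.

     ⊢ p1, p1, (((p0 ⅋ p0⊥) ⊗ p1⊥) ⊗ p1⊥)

Proof tree:
[⊗]  ⊢ p1, p1, (((p0 ⅋ p0⊥) ⊗ p1⊥) ⊗ p1⊥)
  [⊗]  ⊢ p1, ((p0 ⅋ p0⊥) ⊗ p1⊥)
    [⅋]  ⊢ (p0 ⅋ p0⊥)
      [Ax]  ⊢ p0, p0⊥
    [Ax]  ⊢ p1, p1⊥
  [Ax]  ⊢ p1, p1⊥

Result: YES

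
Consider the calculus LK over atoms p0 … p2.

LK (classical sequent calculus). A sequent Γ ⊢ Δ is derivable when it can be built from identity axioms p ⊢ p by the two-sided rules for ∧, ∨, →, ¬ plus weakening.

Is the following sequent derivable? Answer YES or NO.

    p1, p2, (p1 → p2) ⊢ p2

Derivation trace:
[→L] p1, p2, (p1 → p2) ⊢ p2
  [Ax] p1 ⊢ p1
  [WL] p2, p2 ⊢ p2
    [Ax] p2 ⊢ p2

Result: YES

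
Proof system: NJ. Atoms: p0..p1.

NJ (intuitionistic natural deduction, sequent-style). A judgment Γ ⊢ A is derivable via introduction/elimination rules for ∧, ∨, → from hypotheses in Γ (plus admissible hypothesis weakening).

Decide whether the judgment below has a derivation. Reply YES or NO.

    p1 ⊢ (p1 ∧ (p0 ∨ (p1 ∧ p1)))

Derivation (root first):
[∧I] p1 ⊢ (p1 ∧ (p0 ∨ (p1 ∧ p1)))
  [Ax] p1 ⊢ p1
  [∨I₂] p1 ⊢ (p0 ∨ (p1 ∧ p1))
    [∧I] p1 ⊢ (p1 ∧ p1)
      [Ax] p1 ⊢ p1
      [Ax] p1 ⊢ p1

Result: YES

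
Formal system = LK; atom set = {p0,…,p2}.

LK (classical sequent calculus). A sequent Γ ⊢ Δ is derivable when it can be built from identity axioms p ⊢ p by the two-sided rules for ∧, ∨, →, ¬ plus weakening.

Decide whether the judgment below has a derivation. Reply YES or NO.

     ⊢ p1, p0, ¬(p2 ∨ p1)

Search for a countermodel by truth-table:
  v=000: Γ:[] Δ:[p1=F, p0=F, ¬(p2 ∨ p1)=T] refutes=False
  v=001: Γ:[] Δ:[p1=F, p0=F, ¬(p2 ∨ p1)=F] refutes=True  ← countermodel

Result: NO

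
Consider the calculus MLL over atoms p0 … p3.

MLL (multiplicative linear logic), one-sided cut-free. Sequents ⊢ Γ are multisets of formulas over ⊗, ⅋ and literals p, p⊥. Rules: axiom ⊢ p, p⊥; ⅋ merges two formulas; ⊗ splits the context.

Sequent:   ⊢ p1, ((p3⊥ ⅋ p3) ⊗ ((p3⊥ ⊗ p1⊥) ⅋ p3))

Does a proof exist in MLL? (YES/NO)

Proof tree:
[⊗]  ⊢ p1, ((p3⊥ ⅋ p3) ⊗ ((p3⊥ ⊗ p1⊥) ⅋ p3))
  [⅋]  ⊢ (p3⊥ ⅋ p3)
    [Ax]  ⊢ p3, p3⊥
  [⅋]  ⊢ p1, ((p3⊥ ⊗ p1⊥) ⅋ p3)
    [⊗]  ⊢ p3, p1, (p3⊥ ⊗ p1⊥)
      [Ax]  ⊢ p3, p3⊥
      [Ax]  ⊢ p1, p1⊥

Result: YES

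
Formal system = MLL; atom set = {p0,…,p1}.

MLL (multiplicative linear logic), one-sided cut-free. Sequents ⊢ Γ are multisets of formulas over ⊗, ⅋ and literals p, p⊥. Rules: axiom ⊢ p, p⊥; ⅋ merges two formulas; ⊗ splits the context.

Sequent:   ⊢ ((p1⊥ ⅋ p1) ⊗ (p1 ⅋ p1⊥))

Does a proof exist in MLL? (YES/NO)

Derivation (root first):
[⊗]  ⊢ ((p1⊥ ⅋ p1) ⊗ (p1 ⅋ p1⊥))
  [⅋]  ⊢ (p1⊥ ⅋ p1)
    [Ax]  ⊢ p1, p1⊥
  [⅋]  ⊢ (p1 ⅋ p1⊥)
    [Ax]  ⊢ p1, p1⊥

Result: YES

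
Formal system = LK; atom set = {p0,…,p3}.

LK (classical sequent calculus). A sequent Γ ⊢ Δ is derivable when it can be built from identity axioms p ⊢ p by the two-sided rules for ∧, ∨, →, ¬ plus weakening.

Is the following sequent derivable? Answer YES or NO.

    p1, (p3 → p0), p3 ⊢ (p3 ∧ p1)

Derivation (root first):
[∧R] p1, (p3 → p0), p3 ⊢ (p3 ∧ p1)
  [→L] p3, (p3 → p0) ⊢ p3
    [Ax] p3 ⊢ p3
    [WL] p3, p0 ⊢ p3
      [Ax] p3 ⊢ p3
  [Ax] p1 ⊢ p1

Result: YES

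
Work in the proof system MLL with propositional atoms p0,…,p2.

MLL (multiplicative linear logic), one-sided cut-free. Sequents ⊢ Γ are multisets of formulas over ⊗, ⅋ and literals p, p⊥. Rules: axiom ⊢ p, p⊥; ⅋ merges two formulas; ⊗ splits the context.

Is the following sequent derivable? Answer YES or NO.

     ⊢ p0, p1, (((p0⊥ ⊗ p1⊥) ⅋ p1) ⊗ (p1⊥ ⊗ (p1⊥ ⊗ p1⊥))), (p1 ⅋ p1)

Proof tree:
[⅋]  ⊢ p0, p1, (((p0⊥ ⊗ p1⊥) ⅋ p1) ⊗ (p1⊥ ⊗ (p1⊥ ⊗ p1⊥))), (p1 ⅋ p1)
  [⊗]  ⊢ p0, p1, p1, p1, (((p0⊥ ⊗ p1⊥) ⅋ p1) ⊗ (p1⊥ ⊗ (p1⊥ ⊗ p1⊥)))
    [⅋]  ⊢ p0, ((p0⊥ ⊗ p1⊥) ⅋ p1)
      [⊗]  ⊢ p0, p1, (p0⊥ ⊗ p1⊥)
        [Ax]  ⊢ p0, p0⊥
        [Ax]  ⊢ p1, p1⊥
    [⊗]  ⊢ p1, p1, p1, (p1⊥ ⊗ (p1⊥ ⊗ p1⊥))
      [Ax]  ⊢ p1, p1⊥
      [⊗]  ⊢ p1, p1, (p1⊥ ⊗ p1⊥)
        [Ax]  ⊢ p1, p1⊥
        [Ax]  ⊢ p1, p1⊥

Result: YES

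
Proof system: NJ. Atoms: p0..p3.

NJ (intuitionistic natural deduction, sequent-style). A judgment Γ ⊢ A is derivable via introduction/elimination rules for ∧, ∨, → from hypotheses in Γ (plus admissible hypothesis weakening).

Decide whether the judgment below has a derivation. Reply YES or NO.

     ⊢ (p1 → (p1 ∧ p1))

Derivation (root first):
[→I]  ⊢ (p1 → (p1 ∧ p1))
  [∧I] p1 ⊢ (p1 ∧ p1)
    [Ax] p1 ⊢ p1
    [Ax] p1 ⊢ p1

Result: YES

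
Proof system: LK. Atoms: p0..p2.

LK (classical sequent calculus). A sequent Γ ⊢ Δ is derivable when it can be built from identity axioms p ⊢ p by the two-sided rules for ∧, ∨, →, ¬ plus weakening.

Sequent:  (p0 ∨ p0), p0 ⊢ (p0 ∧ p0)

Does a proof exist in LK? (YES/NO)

Derivation (root first):
[∧R] (p0 ∨ p0), p0 ⊢ (p0 ∧ p0)
  [Ax] p0 ⊢ p0
  [∨L] (p0 ∨ p0) ⊢ p0
    [Ax] p0 ⊢ p0
    [Ax] p0 ⊢ p0

Result: YES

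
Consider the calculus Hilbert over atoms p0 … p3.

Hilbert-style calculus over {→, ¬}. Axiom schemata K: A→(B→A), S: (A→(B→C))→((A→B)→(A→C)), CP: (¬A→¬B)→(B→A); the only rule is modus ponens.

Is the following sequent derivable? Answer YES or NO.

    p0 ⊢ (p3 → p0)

Proof tree:
[MP] p0 ⊢ (p3 → p0)
  [K]  ⊢ (p0 → (p3 → p0))
  [MP] p0 ⊢ p0
    [MP] p0 ⊢ (p0 → p0)
      [K]  ⊢ (p0 → (p0 → p0))
      [Hyp] p0 ⊢ p0
    [Hyp] p0 ⊢ p0

Result: YES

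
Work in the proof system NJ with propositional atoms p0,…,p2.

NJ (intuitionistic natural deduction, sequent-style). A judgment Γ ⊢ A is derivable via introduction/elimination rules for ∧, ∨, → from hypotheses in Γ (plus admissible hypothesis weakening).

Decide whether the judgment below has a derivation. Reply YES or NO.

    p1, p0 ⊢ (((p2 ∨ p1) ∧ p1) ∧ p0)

Derivation (root first):
[∧I] p1, p0 ⊢ (((p2 ∨ p1) ∧ p1) ∧ p0)
  [∧I] p1 ⊢ ((p2 ∨ p1) ∧ p1)
    [∨I₂] p1 ⊢ (p2 ∨ p1)
      [Ax] p1 ⊢ p1
    [Ax] p1 ⊢ p1
  [Ax] p0 ⊢ p0

Result: YES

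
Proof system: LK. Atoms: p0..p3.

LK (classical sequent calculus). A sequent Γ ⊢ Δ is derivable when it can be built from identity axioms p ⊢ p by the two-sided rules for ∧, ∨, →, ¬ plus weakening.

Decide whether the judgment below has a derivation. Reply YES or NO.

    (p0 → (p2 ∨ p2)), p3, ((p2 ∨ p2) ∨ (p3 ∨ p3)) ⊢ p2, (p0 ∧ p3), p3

Derivation trace:
[∨L] (p0 → (p2 ∨ p2)), p3, ((p2 ∨ p2) ∨ (p3 ∨ p3)) ⊢ p2, (p0 ∧ p3), p3
  [∨L] (p2 ∨ p2) ⊢ p2
    [Ax] p2 ⊢ p2
    [Ax] p2 ⊢ p2
  [∧R] (p0 → (p2 ∨ p2)), p3, (p3 ∨ p3) ⊢ p2, p3, (p0 ∧ p3)
    [∨L] (p3 ∨ p3) ⊢ p3, p0
      [WR] p3 ⊢ p3, p0
        [Ax] p3 ⊢ p3
      [Ax] p3 ⊢ p3
    [→L] p3, (p0 → (p2 ∨ p2)) ⊢ p2, p3
      [WR] p3 ⊢ p3, p0
        [Ax] p3 ⊢ p3
      [∨L] (p2 ∨ p2) ⊢ p2
        [Ax] p2 ⊢ p2
        [Ax] p2 ⊢ p2

Result: YES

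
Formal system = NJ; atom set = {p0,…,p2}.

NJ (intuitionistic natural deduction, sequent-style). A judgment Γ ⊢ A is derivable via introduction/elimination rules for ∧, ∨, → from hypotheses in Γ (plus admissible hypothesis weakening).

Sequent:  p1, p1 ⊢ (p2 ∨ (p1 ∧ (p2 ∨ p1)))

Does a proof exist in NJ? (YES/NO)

Proof tree:
[Wk] p1, p1 ⊢ (p2 ∨ (p1 ∧ (p2 ∨ p1)))
  [∨I₂] p1 ⊢ (p2 ∨ (p1 ∧ (p2 ∨ p1)))
    [∧I] p1 ⊢ (p1 ∧ (p2 ∨ p1))
      [Ax] p1 ⊢ p1
      [∨I₂] p1 ⊢ (p2 ∨ p1)
        [Ax] p1 ⊢ p1

Result: YES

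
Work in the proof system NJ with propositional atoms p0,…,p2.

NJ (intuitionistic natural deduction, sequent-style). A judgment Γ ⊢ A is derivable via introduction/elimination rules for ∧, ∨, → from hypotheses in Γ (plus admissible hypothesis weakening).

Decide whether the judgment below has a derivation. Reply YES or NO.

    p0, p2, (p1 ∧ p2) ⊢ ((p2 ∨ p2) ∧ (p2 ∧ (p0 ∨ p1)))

Derivation trace:
[∧I] p0, p2, (p1 ∧ p2) ⊢ ((p2 ∨ p2) ∧ (p2 ∧ (p0 ∨ p1)))
  [Wk] p2, (p1 ∧ p2) ⊢ (p2 ∨ p2)
    [∨I₁] p2 ⊢ (p2 ∨ p2)
      [Ax] p2 ⊢ p2
  [∧I] p2, p0 ⊢ (p2 ∧ (p0 ∨ p1))
    [Ax] p2 ⊢ p2
    [∨I₁] p0 ⊢ (p0 ∨ p1)
      [Ax] p0 ⊢ p0

Result: YES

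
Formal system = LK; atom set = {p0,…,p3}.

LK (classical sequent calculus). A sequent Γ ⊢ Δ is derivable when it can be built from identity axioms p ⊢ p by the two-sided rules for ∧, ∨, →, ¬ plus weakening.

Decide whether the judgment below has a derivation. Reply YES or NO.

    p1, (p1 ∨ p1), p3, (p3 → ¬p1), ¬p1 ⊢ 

Proof tree:
[¬L] p1, (p1 ∨ p1), p3, (p3 → ¬p1), ¬p1 ⊢ 
  [→L] p1, (p1 ∨ p1), p3, (p3 → ¬p1) ⊢ p1
    [∨L] p3, (p1 ∨ p1) ⊢ p1, p3
      [Ax] p1 ⊢ p1
      [WL] p3, p1 ⊢ p3
        [Ax] p3 ⊢ p3
    [¬L] p1, ¬p1 ⊢ 
      [Ax] p1 ⊢ p1

Result: YES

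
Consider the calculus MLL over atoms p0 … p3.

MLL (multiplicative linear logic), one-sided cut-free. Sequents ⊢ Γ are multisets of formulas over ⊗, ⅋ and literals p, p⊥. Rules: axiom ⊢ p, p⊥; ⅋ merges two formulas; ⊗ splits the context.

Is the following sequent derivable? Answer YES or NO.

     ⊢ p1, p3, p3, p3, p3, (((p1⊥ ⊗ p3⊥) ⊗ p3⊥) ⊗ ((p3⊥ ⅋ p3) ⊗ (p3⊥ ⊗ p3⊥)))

Derivation trace:
[⊗]  ⊢ p1, p3, p3, p3, p3, (((p1⊥ ⊗ p3⊥) ⊗ p3⊥) ⊗ ((p3⊥ ⅋ p3) ⊗ (p3⊥ ⊗ p3⊥)))
  [⊗]  ⊢ p1, p3, p3, ((p1⊥ ⊗ p3⊥) ⊗ p3⊥)
    [⊗]  ⊢ p1, p3, (p1⊥ ⊗ p3⊥)
      [Ax]  ⊢ p1, p1⊥
      [Ax]  ⊢ p3, p3⊥
    [Ax]  ⊢ p3, p3⊥
  [⊗]  ⊢ p3, p3, ((p3⊥ ⅋ p3) ⊗ (p3⊥ ⊗ p3⊥))
    [⅋]  ⊢ (p3⊥ ⅋ p3)
      [Ax]  ⊢ p3, p3⊥
    [⊗]  ⊢ p3, p3, (p3⊥ ⊗ p3⊥)
      [Ax]  ⊢ p3, p3⊥
      [Ax]  ⊢ p3, p3⊥

Result: YES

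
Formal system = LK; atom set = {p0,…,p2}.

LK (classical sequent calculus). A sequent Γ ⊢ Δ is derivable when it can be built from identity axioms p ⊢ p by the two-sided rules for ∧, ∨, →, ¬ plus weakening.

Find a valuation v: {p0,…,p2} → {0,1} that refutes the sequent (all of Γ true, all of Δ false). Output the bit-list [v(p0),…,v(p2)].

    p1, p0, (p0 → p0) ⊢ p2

Enumerate valuations to refute Γ ⊢ Δ:
  v=000: Γ:[p1=F, p0=F, (p0 → p0)=T] Δ:[p2=F] refutes=False
  v=001: Γ:[p1=F, p0=F, (p0 → p0)=T] Δ:[p2=T] refutes=False
  v=010: Γ:[p1=T, p0=F, (p0 → p0)=T] Δ:[p2=F] refutes=False
  v=011: Γ:[p1=T, p0=F, (p0 → p0)=T] Δ:[p2=T] refutes=False
  v=100: Γ:[p1=F, p0=T, (p0 → p0)=T] Δ:[p2=F] refutes=False
  v=101: Γ:[p1=F, p0=T, (p0 → p0)=T] Δ:[p2=T] refutes=False
  v=110: Γ:[p1=T, p0=T, (p0 → p0)=T] Δ:[p2=F] refutes=True  ← countermodel

Result: [1, 1, 0]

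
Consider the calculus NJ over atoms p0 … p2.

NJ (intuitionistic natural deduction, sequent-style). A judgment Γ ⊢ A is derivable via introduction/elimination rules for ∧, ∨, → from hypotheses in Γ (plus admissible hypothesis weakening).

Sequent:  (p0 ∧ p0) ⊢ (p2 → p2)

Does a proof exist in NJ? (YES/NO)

Proof tree:
[Wk] (p0 ∧ p0) ⊢ (p2 → p2)
  [→I]  ⊢ (p2 → p2)
    [Ax] p2 ⊢ p2

Result: YES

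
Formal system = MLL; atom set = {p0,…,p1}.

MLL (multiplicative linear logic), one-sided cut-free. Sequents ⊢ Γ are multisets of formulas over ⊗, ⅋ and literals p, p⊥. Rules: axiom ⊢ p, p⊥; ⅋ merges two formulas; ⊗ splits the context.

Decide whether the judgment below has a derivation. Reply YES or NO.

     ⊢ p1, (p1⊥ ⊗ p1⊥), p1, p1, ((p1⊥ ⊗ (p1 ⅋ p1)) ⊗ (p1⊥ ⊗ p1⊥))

Derivation (root first):
[⊗]  ⊢ p1, (p1⊥ ⊗ p1⊥), p1, p1, ((p1⊥ ⊗ (p1 ⅋ p1)) ⊗ (p1⊥ ⊗ p1⊥))
  [⊗]  ⊢ p1, (p1⊥ ⊗ p1⊥), (p1⊥ ⊗ (p1 ⅋ p1))
    [Ax]  ⊢ p1, p1⊥
    [⅋]  ⊢ (p1⊥ ⊗ p1⊥), (p1 ⅋ p1)
      [⊗]  ⊢ p1, p1, (p1⊥ ⊗ p1⊥)
        [Ax]  ⊢ p1, p1⊥
        [Ax]  ⊢ p1, p1⊥
  [⊗]  ⊢ p1, p1, (p1⊥ ⊗ p1⊥)
    [Ax]  ⊢ p1, p1⊥
    [Ax]  ⊢ p1, p1⊥

Result: YES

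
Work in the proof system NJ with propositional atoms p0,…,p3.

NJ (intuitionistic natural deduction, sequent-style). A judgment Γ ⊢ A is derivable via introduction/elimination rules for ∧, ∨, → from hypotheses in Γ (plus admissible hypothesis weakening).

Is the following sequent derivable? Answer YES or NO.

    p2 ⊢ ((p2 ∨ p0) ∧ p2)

Derivation (root first):
[∧I] p2 ⊢ ((p2 ∨ p0) ∧ p2)
  [∨I₁] p2 ⊢ (p2 ∨ p0)
    [Ax] p2 ⊢ p2
  [Ax] p2 ⊢ p2

Result: YES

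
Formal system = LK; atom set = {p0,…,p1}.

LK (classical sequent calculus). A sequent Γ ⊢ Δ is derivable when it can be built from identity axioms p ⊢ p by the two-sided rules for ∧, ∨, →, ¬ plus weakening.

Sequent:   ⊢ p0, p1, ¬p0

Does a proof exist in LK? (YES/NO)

Derivation trace:
[¬R]  ⊢ p0, p1, ¬p0
  [WR] p0 ⊢ p0, p1
    [Ax] p0 ⊢ p0

Result: YES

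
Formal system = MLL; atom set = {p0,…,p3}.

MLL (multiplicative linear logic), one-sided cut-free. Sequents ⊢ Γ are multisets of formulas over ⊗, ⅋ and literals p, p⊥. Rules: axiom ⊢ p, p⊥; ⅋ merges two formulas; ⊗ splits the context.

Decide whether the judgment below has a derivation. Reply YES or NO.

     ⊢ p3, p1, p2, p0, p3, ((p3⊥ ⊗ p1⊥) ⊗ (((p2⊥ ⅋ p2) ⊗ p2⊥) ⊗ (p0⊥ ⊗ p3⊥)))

Derivation trace:
[⊗]  ⊢ p3, p1, p2, p0, p3, ((p3⊥ ⊗ p1⊥) ⊗ (((p2⊥ ⅋ p2) ⊗ p2⊥) ⊗ (p0⊥ ⊗ p3⊥)))
  [⊗]  ⊢ p3, p1, (p3⊥ ⊗ p1⊥)
    [Ax]  ⊢ p3, p3⊥
    [Ax]  ⊢ p1, p1⊥
  [⊗]  ⊢ p2, p0, p3, (((p2⊥ ⅋ p2) ⊗ p2⊥) ⊗ (p0⊥ ⊗ p3⊥))
    [⊗]  ⊢ p2, ((p2⊥ ⅋ p2) ⊗ p2⊥)
      [⅋]  ⊢ (p2⊥ ⅋ p2)
        [Ax]  ⊢ p2, p2⊥
      [Ax]  ⊢ p2, p2⊥
    [⊗]  ⊢ p0, p3, (p0⊥ ⊗ p3⊥)
      [Ax]  ⊢ p0, p0⊥
      [Ax]  ⊢ p3, p3⊥

Result: YES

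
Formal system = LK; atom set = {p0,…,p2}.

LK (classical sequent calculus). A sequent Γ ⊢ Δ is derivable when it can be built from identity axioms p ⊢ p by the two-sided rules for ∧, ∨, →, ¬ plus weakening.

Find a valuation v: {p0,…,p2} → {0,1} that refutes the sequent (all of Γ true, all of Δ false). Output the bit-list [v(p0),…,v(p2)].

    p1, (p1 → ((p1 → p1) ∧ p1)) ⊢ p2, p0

Search for a countermodel by truth-table:
  v=000: Γ:[p1=F, (p1 → ((p1 → p1) ∧ p1))=T] Δ:[p2=F, p0=F] refutes=False
  v=001: Γ:[p1=F, (p1 → ((p1 → p1) ∧ p1))=T] Δ:[p2=T, p0=F] refutes=False
  v=010: Γ:[p1=T, (p1 → ((p1 → p1) ∧ p1))=T] Δ:[p2=F, p0=F] refutes=True  ← countermodel

Result: [0, 1, 0]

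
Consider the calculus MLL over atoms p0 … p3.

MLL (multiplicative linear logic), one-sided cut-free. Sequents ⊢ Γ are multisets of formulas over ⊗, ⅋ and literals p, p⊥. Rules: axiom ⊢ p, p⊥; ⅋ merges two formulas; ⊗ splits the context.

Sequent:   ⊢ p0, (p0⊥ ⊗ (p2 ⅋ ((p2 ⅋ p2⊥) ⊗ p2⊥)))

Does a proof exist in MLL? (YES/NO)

Derivation trace:
[⊗]  ⊢ p0, (p0⊥ ⊗ (p2 ⅋ ((p2 ⅋ p2⊥) ⊗ p2⊥)))
  [Ax]  ⊢ p0, p0⊥
  [⅋]  ⊢ (p2 ⅋ ((p2 ⅋ p2⊥) ⊗ p2⊥))
    [⊗]  ⊢ p2, ((p2 ⅋ p2⊥) ⊗ p2⊥)
      [⅋]  ⊢ (p2 ⅋ p2⊥)
        [Ax]  ⊢ p2, p2⊥
      [Ax]  ⊢ p2, p2⊥

Result: YES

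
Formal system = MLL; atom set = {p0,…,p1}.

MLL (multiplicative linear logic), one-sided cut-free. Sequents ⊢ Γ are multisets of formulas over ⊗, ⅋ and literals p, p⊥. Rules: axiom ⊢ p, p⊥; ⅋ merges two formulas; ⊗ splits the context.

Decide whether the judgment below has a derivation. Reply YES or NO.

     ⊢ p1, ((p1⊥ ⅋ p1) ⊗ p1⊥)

Derivation (root first):
[⊗]  ⊢ p1, ((p1⊥ ⅋ p1) ⊗ p1⊥)
  [⅋]  ⊢ (p1⊥ ⅋ p1)
    [Ax]  ⊢ p1, p1⊥
  [Ax]  ⊢ p1, p1⊥

Result: YES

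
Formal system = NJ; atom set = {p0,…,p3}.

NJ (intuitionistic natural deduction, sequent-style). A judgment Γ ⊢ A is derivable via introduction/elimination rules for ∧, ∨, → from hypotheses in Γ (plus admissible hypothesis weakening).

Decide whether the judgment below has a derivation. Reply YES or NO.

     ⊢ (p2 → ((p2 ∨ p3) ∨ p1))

Derivation trace:
[→I]  ⊢ (p2 → ((p2 ∨ p3) ∨ p1))
  [∨I₁] p2 ⊢ ((p2 ∨ p3) ∨ p1)
    [∨I₁] p2 ⊢ (p2 ∨ p3)
      [Ax] p2 ⊢ p2

Result: YES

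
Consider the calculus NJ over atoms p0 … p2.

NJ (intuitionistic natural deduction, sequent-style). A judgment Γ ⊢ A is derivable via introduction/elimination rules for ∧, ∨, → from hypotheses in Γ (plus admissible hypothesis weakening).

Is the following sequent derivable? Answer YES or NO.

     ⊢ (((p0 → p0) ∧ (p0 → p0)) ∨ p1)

Proof tree:
[∨I₁]  ⊢ (((p0 → p0) ∧ (p0 → p0)) ∨ p1)
  [∧I]  ⊢ ((p0 → p0) ∧ (p0 → p0))
    [→I]  ⊢ (p0 → p0)
      [Ax] p0 ⊢ p0
    [→I]  ⊢ (p0 → p0)
      [Ax] p0 ⊢ p0

Result: YES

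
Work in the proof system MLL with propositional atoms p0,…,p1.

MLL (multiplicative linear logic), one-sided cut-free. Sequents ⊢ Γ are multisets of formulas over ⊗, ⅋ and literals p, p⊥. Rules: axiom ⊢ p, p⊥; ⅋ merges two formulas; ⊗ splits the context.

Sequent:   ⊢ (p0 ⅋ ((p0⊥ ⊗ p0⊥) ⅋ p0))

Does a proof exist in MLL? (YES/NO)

Derivation trace:
[⅋]  ⊢ (p0 ⅋ ((p0⊥ ⊗ p0⊥) ⅋ p0))
  [⅋]  ⊢ p0, ((p0⊥ ⊗ p0⊥) ⅋ p0)
    [⊗]  ⊢ p0, p0, (p0⊥ ⊗ p0⊥)
      [Ax]  ⊢ p0, p0⊥
      [Ax]  ⊢ p0, p0⊥

Result: YES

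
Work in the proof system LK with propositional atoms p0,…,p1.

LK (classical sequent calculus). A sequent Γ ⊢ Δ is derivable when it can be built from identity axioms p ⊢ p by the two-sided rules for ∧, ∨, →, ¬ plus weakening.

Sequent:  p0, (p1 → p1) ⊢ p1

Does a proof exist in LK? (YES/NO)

Truth-table refutation:
  v=00: Γ:[p0=F, (p1 → p1)=T] Δ:[p1=F] refutes=False
  v=01: Γ:[p0=F, (p1 → p1)=T] Δ:[p1=T] refutes=False
  v=10: Γ:[p0=T, (p1 → p1)=T] Δ:[p1=F] refutes=True  ← countermodel

Result: NO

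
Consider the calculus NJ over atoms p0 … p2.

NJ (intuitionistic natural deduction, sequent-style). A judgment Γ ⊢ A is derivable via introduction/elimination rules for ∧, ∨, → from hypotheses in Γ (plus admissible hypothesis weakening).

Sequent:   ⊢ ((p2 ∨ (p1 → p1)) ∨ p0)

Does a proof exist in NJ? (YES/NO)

Derivation (root first):
[∨I₁]  ⊢ ((p2 ∨ (p1 → p1)) ∨ p0)
  [∨I₂]  ⊢ (p2 ∨ (p1 → p1))
    [→I]  ⊢ (p1 → p1)
      [Ax] p1 ⊢ p1

Result: YES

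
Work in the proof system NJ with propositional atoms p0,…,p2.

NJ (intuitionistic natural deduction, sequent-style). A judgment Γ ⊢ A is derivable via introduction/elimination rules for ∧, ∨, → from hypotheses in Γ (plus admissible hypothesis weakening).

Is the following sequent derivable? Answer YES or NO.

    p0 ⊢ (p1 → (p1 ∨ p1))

Derivation (root first):
[→I] p0 ⊢ (p1 → (p1 ∨ p1))
  [Wk] p1, p0 ⊢ (p1 ∨ p1)
    [∨I₁] p1 ⊢ (p1 ∨ p1)
      [Ax] p1 ⊢ p1

Result: YES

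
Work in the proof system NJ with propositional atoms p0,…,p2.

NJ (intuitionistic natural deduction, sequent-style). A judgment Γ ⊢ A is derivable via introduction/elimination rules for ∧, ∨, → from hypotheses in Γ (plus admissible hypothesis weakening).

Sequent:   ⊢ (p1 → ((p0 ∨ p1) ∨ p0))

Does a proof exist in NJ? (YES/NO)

Derivation trace:
[→I]  ⊢ (p1 → ((p0 ∨ p1) ∨ p0))
  [∨I₁] p1 ⊢ ((p0 ∨ p1) ∨ p0)
    [∨I₂] p1 ⊢ (p0 ∨ p1)
      [Ax] p1 ⊢ p1

Result: YES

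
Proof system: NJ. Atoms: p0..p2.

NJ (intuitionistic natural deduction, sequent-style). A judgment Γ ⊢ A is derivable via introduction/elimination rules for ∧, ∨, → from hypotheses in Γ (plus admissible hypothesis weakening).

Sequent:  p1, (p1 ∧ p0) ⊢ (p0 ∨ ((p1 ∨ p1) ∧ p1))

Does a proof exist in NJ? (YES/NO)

Derivation trace:
[∨I₂] p1, (p1 ∧ p0) ⊢ (p0 ∨ ((p1 ∨ p1) ∧ p1))
  [Wk] p1, (p1 ∧ p0) ⊢ ((p1 ∨ p1) ∧ p1)
    [∧I] p1 ⊢ ((p1 ∨ p1) ∧ p1)
      [∨I₂] p1 ⊢ (p1 ∨ p1)
        [Ax] p1 ⊢ p1
      [Ax] p1 ⊢ p1

Result: YES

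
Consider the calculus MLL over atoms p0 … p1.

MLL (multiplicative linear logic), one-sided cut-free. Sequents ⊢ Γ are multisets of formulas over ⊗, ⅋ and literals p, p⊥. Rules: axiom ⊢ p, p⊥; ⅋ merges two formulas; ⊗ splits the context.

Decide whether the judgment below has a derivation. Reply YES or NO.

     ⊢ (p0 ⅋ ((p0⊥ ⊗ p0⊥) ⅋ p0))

Proof tree:
[⅋]  ⊢ (p0 ⅋ ((p0⊥ ⊗ p0⊥) ⅋ p0))
  [⅋]  ⊢ p0, ((p0⊥ ⊗ p0⊥) ⅋ p0)
    [⊗]  ⊢ p0, p0, (p0⊥ ⊗ p0⊥)
      [Ax]  ⊢ p0, p0⊥
      [Ax]  ⊢ p0, p0⊥

Result: YES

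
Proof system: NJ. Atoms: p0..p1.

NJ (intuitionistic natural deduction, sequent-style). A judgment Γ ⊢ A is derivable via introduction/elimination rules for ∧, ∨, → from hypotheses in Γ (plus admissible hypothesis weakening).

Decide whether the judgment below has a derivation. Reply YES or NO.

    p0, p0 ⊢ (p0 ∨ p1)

Proof tree:
[Wk] p0, p0 ⊢ (p0 ∨ p1)
  [∨I₁] p0 ⊢ (p0 ∨ p1)
    [Ax] p0 ⊢ p0

Result: YES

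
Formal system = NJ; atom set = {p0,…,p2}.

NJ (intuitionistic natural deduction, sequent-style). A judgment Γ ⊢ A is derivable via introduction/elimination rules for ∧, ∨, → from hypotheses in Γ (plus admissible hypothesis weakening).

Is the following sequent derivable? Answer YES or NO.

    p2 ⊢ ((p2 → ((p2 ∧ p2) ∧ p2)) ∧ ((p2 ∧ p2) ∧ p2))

Proof tree:
[∧I] p2 ⊢ ((p2 → ((p2 ∧ p2) ∧ p2)) ∧ ((p2 ∧ p2) ∧ p2))
  [→I]  ⊢ (p2 → ((p2 ∧ p2) ∧ p2))
    [∧I] p2 ⊢ ((p2 ∧ p2) ∧ p2)
      [∧I] p2 ⊢ (p2 ∧ p2)
        [Ax] p2 ⊢ p2
        [Ax] p2 ⊢ p2
      [Ax] p2 ⊢ p2
  [∧I] p2 ⊢ ((p2 ∧ p2) ∧ p2)
    [∧I] p2 ⊢ (p2 ∧ p2)
      [Ax] p2 ⊢ p2
      [Ax] p2 ⊢ p2
    [Ax] p2 ⊢ p2

Result: YES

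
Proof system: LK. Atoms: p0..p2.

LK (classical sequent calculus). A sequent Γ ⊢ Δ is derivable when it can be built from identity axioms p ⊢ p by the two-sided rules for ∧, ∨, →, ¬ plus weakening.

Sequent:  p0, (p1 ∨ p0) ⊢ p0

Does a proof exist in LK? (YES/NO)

Derivation trace:
[∨L] p0, (p1 ∨ p0) ⊢ p0
  [WL] p0, p1 ⊢ p0
    [Ax] p0 ⊢ p0
  [Ax] p0 ⊢ p0

Result: YES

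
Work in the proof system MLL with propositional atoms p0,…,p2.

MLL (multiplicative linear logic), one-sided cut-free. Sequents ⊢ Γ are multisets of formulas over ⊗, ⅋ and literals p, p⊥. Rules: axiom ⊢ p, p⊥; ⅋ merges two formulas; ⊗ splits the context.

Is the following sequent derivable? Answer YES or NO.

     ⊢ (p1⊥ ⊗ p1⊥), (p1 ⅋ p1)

Proof tree:
[⅋]  ⊢ (p1⊥ ⊗ p1⊥), (p1 ⅋ p1)
  [⊗]  ⊢ p1, p1, (p1⊥ ⊗ p1⊥)
    [Ax]  ⊢ p1, p1⊥
    [Ax]  ⊢ p1, p1⊥

Result: YES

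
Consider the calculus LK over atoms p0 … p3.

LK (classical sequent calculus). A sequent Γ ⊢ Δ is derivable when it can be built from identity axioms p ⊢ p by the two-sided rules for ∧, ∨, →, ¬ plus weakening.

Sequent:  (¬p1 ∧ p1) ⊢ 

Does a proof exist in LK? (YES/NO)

Derivation trace:
[∧L] (¬p1 ∧ p1) ⊢ 
  [¬L] p1, ¬p1 ⊢ 
    [Ax] p1 ⊢ p1

Result: YES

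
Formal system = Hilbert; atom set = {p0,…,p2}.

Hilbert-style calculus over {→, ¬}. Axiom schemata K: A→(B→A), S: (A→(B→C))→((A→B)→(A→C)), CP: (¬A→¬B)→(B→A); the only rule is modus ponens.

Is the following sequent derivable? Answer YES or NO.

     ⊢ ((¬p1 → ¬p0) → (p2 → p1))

Enumerate valuations to refute Γ ⊢ Δ:
  v=000: Γ:[] Δ:[((¬p1 → ¬p0) → (p2 → p1))=T] refutes=False
  v=001: Γ:[] Δ:[((¬p1 → ¬p0) → (p2 → p1))=F] refutes=True  ← countermodel

Result: NO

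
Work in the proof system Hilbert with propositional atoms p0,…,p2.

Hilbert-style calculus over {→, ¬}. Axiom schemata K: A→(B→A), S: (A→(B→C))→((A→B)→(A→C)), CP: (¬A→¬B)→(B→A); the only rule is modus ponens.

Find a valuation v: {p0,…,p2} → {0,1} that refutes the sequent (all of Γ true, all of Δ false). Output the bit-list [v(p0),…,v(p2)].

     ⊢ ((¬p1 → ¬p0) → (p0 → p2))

Search for a countermodel by truth-table:
  v=000: Γ:[] Δ:[((¬p1 → ¬p0) → (p0 → p2))=T] refutes=False
  v=001: Γ:[] Δ:[((¬p1 → ¬p0) → (p0 → p2))=T] refutes=False
  v=010: Γ:[] Δ:[((¬p1 → ¬p0) → (p0 → p2))=T] refutes=False
  v=011: Γ:[] Δ:[((¬p1 → ¬p0) → (p0 → p2))=T] refutes=False
  v=100: Γ:[] Δ:[((¬p1 → ¬p0) → (p0 → p2))=T] refutes=False
  v=101: Γ:[] Δ:[((¬p1 → ¬p0) → (p0 → p2))=T] refutes=False
  v=110: Γ:[] Δ:[((¬p1 → ¬p0) → (p0 → p2))=F] refutes=True  ← countermodel

Result: [1, 1, 0]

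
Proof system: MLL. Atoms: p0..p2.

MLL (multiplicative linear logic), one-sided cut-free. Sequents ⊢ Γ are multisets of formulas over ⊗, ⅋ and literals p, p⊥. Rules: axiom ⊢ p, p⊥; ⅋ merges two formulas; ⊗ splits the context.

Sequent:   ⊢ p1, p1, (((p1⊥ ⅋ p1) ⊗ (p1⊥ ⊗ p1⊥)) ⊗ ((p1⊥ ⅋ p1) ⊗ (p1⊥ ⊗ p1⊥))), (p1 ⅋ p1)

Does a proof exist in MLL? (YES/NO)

Derivation trace:
[⅋]  ⊢ p1, p1, (((p1⊥ ⅋ p1) ⊗ (p1⊥ ⊗ p1⊥)) ⊗ ((p1⊥ ⅋ p1) ⊗ (p1⊥ ⊗ p1⊥))), (p1 ⅋ p1)
  [⊗]  ⊢ p1, p1, p1, p1, (((p1⊥ ⅋ p1) ⊗ (p1⊥ ⊗ p1⊥)) ⊗ ((p1⊥ ⅋ p1) ⊗ (p1⊥ ⊗ p1⊥)))
    [⊗]  ⊢ p1, p1, ((p1⊥ ⅋ p1) ⊗ (p1⊥ ⊗ p1⊥))
      [⅋]  ⊢ (p1⊥ ⅋ p1)
        [Ax]  ⊢ p1, p1⊥
      [⊗]  ⊢ p1, p1, (p1⊥ ⊗ p1⊥)
        [Ax]  ⊢ p1, p1⊥
        [Ax]  ⊢ p1, p1⊥
    [⊗]  ⊢ p1, p1, ((p1⊥ ⅋ p1) ⊗ (p1⊥ ⊗ p1⊥))
      [⅋]  ⊢ (p1⊥ ⅋ p1)
        [Ax]  ⊢ p1, p1⊥
      [⊗]  ⊢ p1, p1, (p1⊥ ⊗ p1⊥)
        [Ax]  ⊢ p1, p1⊥
        [Ax]  ⊢ p1, p1⊥

Result: YES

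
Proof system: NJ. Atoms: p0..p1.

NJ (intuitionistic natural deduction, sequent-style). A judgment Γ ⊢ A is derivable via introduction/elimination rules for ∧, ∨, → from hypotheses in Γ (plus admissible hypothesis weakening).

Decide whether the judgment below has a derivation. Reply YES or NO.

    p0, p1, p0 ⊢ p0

Derivation (root first):
[Wk] p0, p1, p0 ⊢ p0
  [Wk] p0, p1 ⊢ p0
    [Ax] p0 ⊢ p0

Result: YES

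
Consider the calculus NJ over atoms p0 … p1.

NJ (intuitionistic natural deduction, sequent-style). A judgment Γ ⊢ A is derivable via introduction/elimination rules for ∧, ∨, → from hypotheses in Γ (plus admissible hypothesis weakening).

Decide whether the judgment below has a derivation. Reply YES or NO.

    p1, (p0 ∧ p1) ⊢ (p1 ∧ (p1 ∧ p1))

Derivation (root first):
[∧I] p1, (p0 ∧ p1) ⊢ (p1 ∧ (p1 ∧ p1))
  [Wk] p1, (p0 ∧ p1) ⊢ p1
    [Ax] p1 ⊢ p1
  [Wk] p1, (p0 ∧ p1) ⊢ (p1 ∧ p1)
    [∧I] p1 ⊢ (p1 ∧ p1)
      [Ax] p1 ⊢ p1
      [Ax] p1 ⊢ p1

Result: YES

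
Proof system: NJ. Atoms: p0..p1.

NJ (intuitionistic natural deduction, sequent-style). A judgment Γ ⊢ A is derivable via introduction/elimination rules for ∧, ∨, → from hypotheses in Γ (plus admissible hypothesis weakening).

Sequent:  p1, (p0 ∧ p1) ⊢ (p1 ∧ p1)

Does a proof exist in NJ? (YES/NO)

Derivation (root first):
[Wk] p1, (p0 ∧ p1) ⊢ (p1 ∧ p1)
  [∧I] p1 ⊢ (p1 ∧ p1)
    [Ax] p1 ⊢ p1
    [Ax] p1 ⊢ p1

Result: YES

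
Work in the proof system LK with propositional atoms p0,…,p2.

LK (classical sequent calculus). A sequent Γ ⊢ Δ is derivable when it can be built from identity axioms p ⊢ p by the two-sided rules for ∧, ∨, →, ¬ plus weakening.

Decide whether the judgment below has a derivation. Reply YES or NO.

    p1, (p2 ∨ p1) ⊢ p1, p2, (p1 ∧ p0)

Derivation (root first):
[∧R] p1, (p2 ∨ p1) ⊢ p1, p2, (p1 ∧ p0)
  [Ax] p1 ⊢ p1
  [WR] (p2 ∨ p1), p1 ⊢ p1, p2, p0
    [WL] (p2 ∨ p1), p1 ⊢ p1, p2
      [∨L] (p2 ∨ p1) ⊢ p1, p2
        [Ax] p2 ⊢ p2
        [Ax] p1 ⊢ p1

Result: YES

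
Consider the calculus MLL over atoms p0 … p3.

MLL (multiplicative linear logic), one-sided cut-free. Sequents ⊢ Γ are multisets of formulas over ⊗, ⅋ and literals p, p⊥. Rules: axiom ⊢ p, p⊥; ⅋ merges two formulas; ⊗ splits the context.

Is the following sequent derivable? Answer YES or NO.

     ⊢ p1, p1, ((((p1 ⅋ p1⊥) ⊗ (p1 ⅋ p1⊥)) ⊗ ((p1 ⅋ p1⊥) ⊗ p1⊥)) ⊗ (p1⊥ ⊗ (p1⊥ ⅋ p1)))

Derivation trace:
[⊗]  ⊢ p1, p1, ((((p1 ⅋ p1⊥) ⊗ (p1 ⅋ p1⊥)) ⊗ ((p1 ⅋ p1⊥) ⊗ p1⊥)) ⊗ (p1⊥ ⊗ (p1⊥ ⅋ p1)))
  [⊗]  ⊢ p1, (((p1 ⅋ p1⊥) ⊗ (p1 ⅋ p1⊥)) ⊗ ((p1 ⅋ p1⊥) ⊗ p1⊥))
    [⊗]  ⊢ ((p1 ⅋ p1⊥) ⊗ (p1 ⅋ p1⊥))
      [⅋]  ⊢ (p1 ⅋ p1⊥)
        [Ax]  ⊢ p1, p1⊥
      [⅋]  ⊢ (p1 ⅋ p1⊥)
        [Ax]  ⊢ p1, p1⊥
    [⊗]  ⊢ p1, ((p1 ⅋ p1⊥) ⊗ p1⊥)
      [⅋]  ⊢ (p1 ⅋ p1⊥)
        [Ax]  ⊢ p1, p1⊥
      [Ax]  ⊢ p1, p1⊥
  [⊗]  ⊢ p1, (p1⊥ ⊗ (p1⊥ ⅋ p1))
    [Ax]  ⊢ p1, p1⊥
    [⅋]  ⊢ (p1⊥ ⅋ p1)
      [Ax]  ⊢ p1, p1⊥

Result: YES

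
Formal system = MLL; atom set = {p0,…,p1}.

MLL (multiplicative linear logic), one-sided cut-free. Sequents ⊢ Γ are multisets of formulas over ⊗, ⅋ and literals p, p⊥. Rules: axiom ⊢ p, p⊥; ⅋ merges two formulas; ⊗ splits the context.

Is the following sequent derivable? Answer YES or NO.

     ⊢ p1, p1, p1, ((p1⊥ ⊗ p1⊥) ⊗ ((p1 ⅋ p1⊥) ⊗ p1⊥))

Proof tree:
[⊗]  ⊢ p1, p1, p1, ((p1⊥ ⊗ p1⊥) ⊗ ((p1 ⅋ p1⊥) ⊗ p1⊥))
  [⊗]  ⊢ p1, p1, (p1⊥ ⊗ p1⊥)
    [Ax]  ⊢ p1, p1⊥
    [Ax]  ⊢ p1, p1⊥
  [⊗]  ⊢ p1, ((p1 ⅋ p1⊥) ⊗ p1⊥)
    [⅋]  ⊢ (p1 ⅋ p1⊥)
      [Ax]  ⊢ p1, p1⊥
    [Ax]  ⊢ p1, p1⊥

Result: YES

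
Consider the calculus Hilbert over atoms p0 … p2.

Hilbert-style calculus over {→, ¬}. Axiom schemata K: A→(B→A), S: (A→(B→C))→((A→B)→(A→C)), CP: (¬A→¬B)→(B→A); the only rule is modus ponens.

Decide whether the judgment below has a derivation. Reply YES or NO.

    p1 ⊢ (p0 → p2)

Search for a countermodel by truth-table:
  v=000: Γ:[p1=F] Δ:[(p0 → p2)=T] refutes=False
  v=001: Γ:[p1=F] Δ:[(p0 → p2)=T] refutes=False
  v=010: Γ:[p1=T] Δ:[(p0 → p2)=T] refutes=False
  v=011: Γ:[p1=T] Δ:[(p0 → p2)=T] refutes=False
  v=100: Γ:[p1=F] Δ:[(p0 → p2)=F] refutes=False
  v=101: Γ:[p1=F] Δ:[(p0 → p2)=T] refutes=False
  v=110: Γ:[p1=T] Δ:[(p0 → p2)=F] refutes=True  ← countermodel

Result: NO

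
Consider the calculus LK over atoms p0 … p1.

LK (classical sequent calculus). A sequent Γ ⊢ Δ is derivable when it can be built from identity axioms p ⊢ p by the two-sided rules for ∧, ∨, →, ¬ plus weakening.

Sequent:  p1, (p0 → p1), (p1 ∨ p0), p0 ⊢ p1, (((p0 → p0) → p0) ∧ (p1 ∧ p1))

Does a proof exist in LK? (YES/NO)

Derivation trace:
[∧R] p1, (p0 → p1), (p1 ∨ p0), p0 ⊢ p1, (((p0 → p0) → p0) ∧ (p1 ∧ p1))
  [→R] p0 ⊢ ((p0 → p0) → p0)
    [→L] p0, (p0 → p0) ⊢ p0
      [Ax] p0 ⊢ p0
      [Ax] p0 ⊢ p0
  [∨L] p1, (p0 → p1), (p1 ∨ p0) ⊢ p1, (p1 ∧ p1)
    [Ax] p1 ⊢ p1
    [∧R] p1, (p0 → p1), p0 ⊢ (p1 ∧ p1)
      [→L] p0, (p0 → p1) ⊢ p1
        [Ax] p0 ⊢ p0
        [Ax] p1 ⊢ p1
      [Ax] p1 ⊢ p1

Result: YES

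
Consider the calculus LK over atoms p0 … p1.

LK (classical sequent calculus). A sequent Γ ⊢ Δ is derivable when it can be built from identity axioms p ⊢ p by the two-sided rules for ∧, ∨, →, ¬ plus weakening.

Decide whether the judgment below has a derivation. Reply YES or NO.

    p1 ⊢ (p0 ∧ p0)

Search for a countermodel by truth-table:
  v=00: Γ:[p1=F] Δ:[(p0 ∧ p0)=F] refutes=False
  v=01: Γ:[p1=T] Δ:[(p0 ∧ p0)=F] refutes=True  ← countermodel

Result: NO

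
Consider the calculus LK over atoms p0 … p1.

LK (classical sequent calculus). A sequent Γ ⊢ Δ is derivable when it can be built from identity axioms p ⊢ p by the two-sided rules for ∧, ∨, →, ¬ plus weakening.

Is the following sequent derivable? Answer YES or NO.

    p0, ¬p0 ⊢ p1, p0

Proof tree:
[WR] p0, ¬p0 ⊢ p1, p0
  [¬L] p0, ¬p0 ⊢ p1
    [WR] p0 ⊢ p0, p1
      [Ax] p0 ⊢ p0

Result: YES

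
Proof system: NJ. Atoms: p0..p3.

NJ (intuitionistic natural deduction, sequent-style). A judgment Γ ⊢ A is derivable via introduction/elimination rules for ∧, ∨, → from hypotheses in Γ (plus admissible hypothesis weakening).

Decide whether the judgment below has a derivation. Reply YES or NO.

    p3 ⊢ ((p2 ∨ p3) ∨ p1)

Proof tree:
[∨I₁] p3 ⊢ ((p2 ∨ p3) ∨ p1)
  [∨I₂] p3 ⊢ (p2 ∨ p3)
    [Ax] p3 ⊢ p3

Result: YES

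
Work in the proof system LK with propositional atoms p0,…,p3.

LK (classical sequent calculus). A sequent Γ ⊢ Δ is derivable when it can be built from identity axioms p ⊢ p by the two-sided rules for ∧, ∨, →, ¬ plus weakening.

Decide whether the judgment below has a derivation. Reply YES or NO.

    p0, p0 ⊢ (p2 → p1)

Enumerate valuations to refute Γ ⊢ Δ:
  v=0000: Γ:[p0=F, p0=F] Δ:[(p2 → p1)=T] refutes=False
  v=0001: Γ:[p0=F, p0=F] Δ:[(p2 → p1)=T] refutes=False
  v=0010: Γ:[p0=F, p0=F] Δ:[(p2 → p1)=F] refutes=False
  v=0011: Γ:[p0=F, p0=F] Δ:[(p2 → p1)=F] refutes=False
  v=0100: Γ:[p0=F, p0=F] Δ:[(p2 → p1)=T] refutes=False
  v=0101: Γ:[p0=F, p0=F] Δ:[(p2 → p1)=T] refutes=False
  v=0110: Γ:[p0=F, p0=F] Δ:[(p2 → p1)=T] refutes=False
  v=0111: Γ:[p0=F, p0=F] Δ:[(p2 → p1)=T] refutes=False
  v=1000: Γ:[p0=T, p0=T] Δ:[(p2 → p1)=T] refutes=False
  v=1001: Γ:[p0=T, p0=T] Δ:[(p2 → p1)=T] refutes=False
  v=1010: Γ:[p0=T, p0=T] Δ:[(p2 → p1)=F] refutes=True  ← countermodel

Result: NO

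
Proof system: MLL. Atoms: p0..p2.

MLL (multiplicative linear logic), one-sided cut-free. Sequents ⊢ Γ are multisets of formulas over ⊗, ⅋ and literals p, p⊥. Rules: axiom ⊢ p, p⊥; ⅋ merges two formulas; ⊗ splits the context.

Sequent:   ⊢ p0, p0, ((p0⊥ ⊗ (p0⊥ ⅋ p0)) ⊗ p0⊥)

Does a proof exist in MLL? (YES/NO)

Proof tree:
[⊗]  ⊢ p0, p0, ((p0⊥ ⊗ (p0⊥ ⅋ p0)) ⊗ p0⊥)
  [⊗]  ⊢ p0, (p0⊥ ⊗ (p0⊥ ⅋ p0))
    [Ax]  ⊢ p0, p0⊥
    [⅋]  ⊢ (p0⊥ ⅋ p0)
      [Ax]  ⊢ p0, p0⊥
  [Ax]  ⊢ p0, p0⊥

Result: YES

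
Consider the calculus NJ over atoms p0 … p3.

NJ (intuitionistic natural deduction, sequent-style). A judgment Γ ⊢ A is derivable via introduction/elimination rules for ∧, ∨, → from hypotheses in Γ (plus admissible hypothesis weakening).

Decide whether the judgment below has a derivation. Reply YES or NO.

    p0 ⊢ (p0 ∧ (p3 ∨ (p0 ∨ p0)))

Proof tree:
[∧I] p0 ⊢ (p0 ∧ (p3 ∨ (p0 ∨ p0)))
  [Ax] p0 ⊢ p0
  [∨I₂] p0 ⊢ (p3 ∨ (p0 ∨ p0))
    [∨I₂] p0 ⊢ (p0 ∨ p0)
      [Ax] p0 ⊢ p0

Result: YES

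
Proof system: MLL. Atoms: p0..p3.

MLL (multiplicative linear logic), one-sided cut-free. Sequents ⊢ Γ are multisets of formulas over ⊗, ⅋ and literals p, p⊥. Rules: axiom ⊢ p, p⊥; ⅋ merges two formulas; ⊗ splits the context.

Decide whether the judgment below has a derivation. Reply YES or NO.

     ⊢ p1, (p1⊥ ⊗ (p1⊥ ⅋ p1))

Derivation (root first):
[⊗]  ⊢ p1, (p1⊥ ⊗ (p1⊥ ⅋ p1))
  [Ax]  ⊢ p1, p1⊥
  [⅋]  ⊢ (p1⊥ ⅋ p1)
    [Ax]  ⊢ p1, p1⊥

Result: YES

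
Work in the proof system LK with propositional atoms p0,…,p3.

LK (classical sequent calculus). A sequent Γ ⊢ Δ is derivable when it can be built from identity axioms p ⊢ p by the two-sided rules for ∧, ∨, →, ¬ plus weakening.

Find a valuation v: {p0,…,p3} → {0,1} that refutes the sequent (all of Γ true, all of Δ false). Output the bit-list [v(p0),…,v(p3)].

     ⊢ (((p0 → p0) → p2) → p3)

Search for a countermodel by truth-table:
  v=0000: Γ:[] Δ:[(((p0 → p0) → p2) → p3)=T] refutes=False
  v=0001: Γ:[] Δ:[(((p0 → p0) → p2) → p3)=T] refutes=False
  v=0010: Γ:[] Δ:[(((p0 → p0) → p2) → p3)=F] refutes=True  ← countermodel

Result: [0, 0, 1, 0]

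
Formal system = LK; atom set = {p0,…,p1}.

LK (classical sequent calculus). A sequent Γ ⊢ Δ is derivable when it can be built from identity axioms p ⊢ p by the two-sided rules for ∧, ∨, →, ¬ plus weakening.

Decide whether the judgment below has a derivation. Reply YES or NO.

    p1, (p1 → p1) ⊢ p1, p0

Proof tree:
[→L] p1, (p1 → p1) ⊢ p1, p0
  [Ax] p1 ⊢ p1
  [WR] p1 ⊢ p1, p0
    [Ax] p1 ⊢ p1

Result: YES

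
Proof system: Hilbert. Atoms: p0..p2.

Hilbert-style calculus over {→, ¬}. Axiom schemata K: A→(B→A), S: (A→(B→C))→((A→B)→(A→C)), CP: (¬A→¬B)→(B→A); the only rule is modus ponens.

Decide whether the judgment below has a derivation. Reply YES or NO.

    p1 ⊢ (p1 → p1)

Derivation trace:
[MP] p1 ⊢ (p1 → p1)
  [K]  ⊢ (p1 → (p1 → p1))
  [MP] p1 ⊢ p1
    [MP] p1 ⊢ (p1 → p1)
      [K]  ⊢ (p1 → (p1 → p1))
      [Hyp] p1 ⊢ p1
    [Hyp] p1 ⊢ p1

Result: YES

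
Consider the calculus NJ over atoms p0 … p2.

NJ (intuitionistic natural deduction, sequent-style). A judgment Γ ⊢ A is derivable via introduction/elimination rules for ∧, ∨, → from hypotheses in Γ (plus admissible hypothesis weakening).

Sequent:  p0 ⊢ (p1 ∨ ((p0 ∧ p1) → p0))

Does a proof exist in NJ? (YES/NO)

Proof tree:
[∨I₂] p0 ⊢ (p1 ∨ ((p0 ∧ p1) → p0))
  [→I] p0 ⊢ ((p0 ∧ p1) → p0)
    [Wk] p0, (p0 ∧ p1) ⊢ p0
      [Ax] p0 ⊢ p0

Result: YES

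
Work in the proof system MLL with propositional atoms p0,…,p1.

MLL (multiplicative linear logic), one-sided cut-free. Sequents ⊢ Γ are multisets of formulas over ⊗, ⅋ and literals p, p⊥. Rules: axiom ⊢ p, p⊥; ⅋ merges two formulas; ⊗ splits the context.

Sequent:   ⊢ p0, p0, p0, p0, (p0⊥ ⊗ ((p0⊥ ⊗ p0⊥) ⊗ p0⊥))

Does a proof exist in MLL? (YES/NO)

Derivation trace:
[⊗]  ⊢ p0, p0, p0, p0, (p0⊥ ⊗ ((p0⊥ ⊗ p0⊥) ⊗ p0⊥))
  [Ax]  ⊢ p0, p0⊥
  [⊗]  ⊢ p0, p0, p0, ((p0⊥ ⊗ p0⊥) ⊗ p0⊥)
    [⊗]  ⊢ p0, p0, (p0⊥ ⊗ p0⊥)
      [Ax]  ⊢ p0, p0⊥
      [Ax]  ⊢ p0, p0⊥
    [Ax]  ⊢ p0, p0⊥

Result: YES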